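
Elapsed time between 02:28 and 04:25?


End time in minutes: 4×60 + 25 = 265
Start time in minutes: 2×60 + 28 = 148
Difference = 265 - 148 = 117 minutes
= 1 hours 57 minutes

1h 57m


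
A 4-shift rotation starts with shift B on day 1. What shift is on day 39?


Shifts: A, B, C, D
Start: B (index 1)
Day 39: (1 + 39 - 1) mod 4
= 39 mod 4
= 3
Index 3 → shift D

Shift D


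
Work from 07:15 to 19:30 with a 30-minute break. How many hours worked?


Total time = (19×60+30) - (7×60+15)
= 1170 - 435 = 735 min
Minus break: 735 - 30 = 705 min
= 11h 45m

11h 45m (705 minutes)


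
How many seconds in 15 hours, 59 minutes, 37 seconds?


Hours: 15 × 3600 = 54000
Minutes: 59 × 60 = 3540
Seconds: 37
Total = 54000 + 3540 + 37 = 57577

57577 seconds


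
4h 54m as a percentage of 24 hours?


Total minutes: 4×60 + 54 = 294
Day = 24×60 = 1440 minutes
Fraction = 294/1440 ≈ 0.2042
As a percentage: 294/1440 × 100 ≈ 20.42%

0.2042 (20.42%)


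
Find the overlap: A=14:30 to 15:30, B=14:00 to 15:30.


60 minutes

Meeting A: 870-930 (in minutes from midnight)
Meeting B: 840-930
Overlap start = max(870, 840) = 870
Overlap end = min(930, 930) = 930
Overlap = max(0, 930 - 870) = 60 min


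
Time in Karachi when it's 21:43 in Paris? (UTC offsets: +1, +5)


01:43 (next day)

Time difference = UTC+5 - UTC+1 = +4 hours
New hour = (21 + 4) mod 24
= 25 mod 24 = 1
Minutes unchanged → 01:43; 25 ≥ 24 → next day


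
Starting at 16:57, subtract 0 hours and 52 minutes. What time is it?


16:05

Start: 1017 minutes from midnight
Subtract: 52 minutes
Remaining: 1017 - 52 = 965
Hours: 16, Minutes: 5


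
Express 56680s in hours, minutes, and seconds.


15h 44m 40s

Hours: 56680 ÷ 3600 = 15 remainder 2680
Minutes: 2680 ÷ 60 = 44 remainder 40
Seconds: 40


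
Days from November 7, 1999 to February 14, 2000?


99 days

From November 7, 1999 to February 14, 2000
Rest of November 1999: 30 - 7 = 23
Full months: December 31, January 31
Days into February 2000: 14
Total = 23 + 31 + 31 + 14 = 99 days


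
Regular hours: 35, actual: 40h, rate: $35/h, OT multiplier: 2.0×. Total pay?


$1575.00

Regular: 35h × $35 = $1225.00
Overtime: 40 - 35 = 5h
OT pay: 5h × $35 × 2.0 = $350.00
Total = $1225.00 + $350.00 = $1575.00


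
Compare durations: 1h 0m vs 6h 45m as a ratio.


4:27 (0.15)

Duration 1: 60 minutes
Duration 2: 405 minutes
Ratio = 60:405
GCD = 15
Simplified = 4:27
As a decimal: 4/27 ≈ 0.15


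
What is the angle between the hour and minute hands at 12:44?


Hour hand (12 ≡ 0 on the dial): 0×30 + 44×0.5 = 22.0°
Minute hand = 44×6 = 264°
Difference = |22.0 - 264| = 242.0°
Since > 180°: 360 - 242.0 = 118.0°

118.0°


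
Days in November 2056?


Month: November (month 11)
November has 30 days

30 days


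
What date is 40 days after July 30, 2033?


Start: July 30, 2033
Add 40 days
July 30 → August 1: 31 - 30 + 1 = 2 days (40 - 2 = 38 left)
August 1 → September 1: 31 - 1 + 1 = 31 days (38 - 31 = 7 left)
September 1 + 7 = September 8, 2033

September 8, 2033


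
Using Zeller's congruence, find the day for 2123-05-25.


Tuesday

Zeller's congruence:
q=25, m=5, k=23, j=21
h = (25 + ⌊13×6/5⌋ + 23 + ⌊23/4⌋ + ⌊21/4⌋ - 2×21) mod 7
= (25 + 15 + 23 + 5 + 5 - 42) mod 7
= 31 mod 7 = 3
h=3 → Tuesday


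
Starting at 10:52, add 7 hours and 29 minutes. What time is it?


18:21

Start: 652 minutes from midnight
Add: 449 minutes
Total: 1101 minutes
Hours: 1101 ÷ 60 = 18 remainder 21


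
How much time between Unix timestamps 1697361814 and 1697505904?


144090 seconds (40.0 hours / 1.67 days)

Difference = 1697505904 - 1697361814 = 144090 seconds
In hours: 144090 / 3600 ≈ 40.0
In days: 144090 / 86400 ≈ 1.67


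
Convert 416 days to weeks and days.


Weeks: 416 ÷ 7 = 59 remainder 3

59 weeks 3 days


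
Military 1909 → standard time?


7:09 PM

Hour: 19
19 - 12 = 7 → PM


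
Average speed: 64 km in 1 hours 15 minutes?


51.2 km/h

Distance: 64 km
Time: 1h 15m = 75 min = 75/60 = 5/4 hours
Speed = 64 ÷ (5/4) = 64 × 4 / 5 = 256/5 = 51.2 km/h


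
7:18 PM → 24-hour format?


19:18

Input: 7:18 PM
PM: 7 + 12 = 19


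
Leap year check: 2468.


Yes

Rules: divisible by 4 AND (not by 100 OR by 400)
2468 ÷ 4 = 617 exactly → divisible by 4
2468 ÷ 100 = 24 remainder 68 → not divisible by 100
Divisible by 4 but not by 100 → leap year


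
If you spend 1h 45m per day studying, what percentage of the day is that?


7.3%

Time: 105 minutes
Day: 1440 minutes
Percentage = (105/1440) × 100 ≈ 7.3%


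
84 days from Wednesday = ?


Start: Wednesday (index 2)
(2 + 84) mod 7
= 86 mod 7
= 2
Index 2 → Wednesday

Wednesday


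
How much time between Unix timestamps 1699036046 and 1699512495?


476449 seconds (132.3 hours / 5.51 days)

Difference = 1699512495 - 1699036046 = 476449 seconds
In hours: 476449 / 3600 ≈ 132.3
In days: 476449 / 86400 ≈ 5.51


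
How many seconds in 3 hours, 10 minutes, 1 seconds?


11401 seconds

Hours: 3 × 3600 = 10800
Minutes: 10 × 60 = 600
Seconds: 1
Total = 10800 + 600 + 1 = 11401


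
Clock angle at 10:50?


25.0°

Hour hand = 10×30 + 50×0.5 = 325.0°
Minute hand = 50×6 = 300°
Difference = |325.0 - 300| = 25.0°


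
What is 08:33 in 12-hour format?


8:33 AM

Hour: 8
8 < 12 → AM


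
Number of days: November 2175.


30 days

Month: November (month 11)
November has 30 days


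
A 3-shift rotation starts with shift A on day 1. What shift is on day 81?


Shifts: A, B, C
Start: A (index 0)
Day 81: (0 + 81 - 1) mod 3
= 80 mod 3
= 2
Index 2 → shift C

Shift C


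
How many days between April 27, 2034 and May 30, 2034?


From April 27, 2034 to May 30, 2034
Rest of April 2034: 30 - 27 = 3
Days into May 2034: 30
Total = 3 + 30 = 33 days

33 days


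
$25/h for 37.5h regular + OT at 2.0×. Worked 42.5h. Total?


$1187.50

Regular: 37.5h × $25 = $937.50
Overtime: 42.5 - 37.5 = 5.0h
OT pay: 5.0h × $25 × 2.0 = $250.00
Total = $937.50 + $250.00 = $1187.50


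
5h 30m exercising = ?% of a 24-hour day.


22.9%

Time: 330 minutes
Day: 1440 minutes
Percentage = (330/1440) × 100 ≈ 22.9%


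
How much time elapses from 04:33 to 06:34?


End time in minutes: 6×60 + 34 = 394
Start time in minutes: 4×60 + 33 = 273
Difference = 394 - 273 = 121 minutes
= 2 hours 1 minutes

2h 1m


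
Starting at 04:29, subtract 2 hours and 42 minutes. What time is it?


Start: 269 minutes from midnight
Subtract: 162 minutes
Remaining: 269 - 162 = 107
Hours: 1, Minutes: 47

01:47


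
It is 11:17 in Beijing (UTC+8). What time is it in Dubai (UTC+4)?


07:17

Time difference = UTC+4 - UTC+8 = -4 hours
New hour = (11 -4) mod 24
= 7 mod 24 = 7
Minutes unchanged → 07:17


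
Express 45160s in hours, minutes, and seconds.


Hours: 45160 ÷ 3600 = 12 remainder 1960
Minutes: 1960 ÷ 60 = 32 remainder 40
Seconds: 40

12h 32m 40s


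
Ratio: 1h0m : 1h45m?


Duration 1: 60 minutes
Duration 2: 105 minutes
Ratio = 60:105
GCD = 15
Simplified = 4:7
As a decimal: 4/7 ≈ 0.57

4:7 (0.57)


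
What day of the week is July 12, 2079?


Zeller's congruence:
q=12, m=7, k=79, j=20
h = (12 + ⌊13×8/5⌋ + 79 + ⌊79/4⌋ + ⌊20/4⌋ - 2×20) mod 7
= (12 + 20 + 79 + 19 + 5 - 40) mod 7
= 95 mod 7 = 4
h=4 → Wednesday

Wednesday


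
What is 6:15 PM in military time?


18:15

Input: 6:15 PM
PM: 6 + 12 = 18


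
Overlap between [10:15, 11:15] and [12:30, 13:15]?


0 minutes

Meeting A: 615-675 (in minutes from midnight)
Meeting B: 750-795
Overlap start = max(615, 750) = 750
Overlap end = min(675, 795) = 675
Overlap = max(0, 675 - 750) = 0 min


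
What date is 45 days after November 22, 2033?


January 6, 2034

Start: November 22, 2033
Add 45 days
November 22 → December 1: 30 - 22 + 1 = 9 days (45 - 9 = 36 left)
December 1 → January 1: 31 - 1 + 1 = 31 days (36 - 31 = 5 left)
January 1 + 5 = January 6, 2034


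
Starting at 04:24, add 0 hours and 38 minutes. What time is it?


Start: 264 minutes from midnight
Add: 38 minutes
Total: 302 minutes
Hours: 302 ÷ 60 = 5 remainder 2

05:02


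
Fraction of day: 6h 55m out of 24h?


0.2882 (28.82%)

Total minutes: 6×60 + 55 = 415
Day = 24×60 = 1440 minutes
Fraction = 415/1440 ≈ 0.2882
As a percentage: 415/1440 × 100 ≈ 28.82%


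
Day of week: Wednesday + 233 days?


Friday

Start: Wednesday (index 2)
(2 + 233) mod 7
= 235 mod 7
= 4
Index 4 → Friday


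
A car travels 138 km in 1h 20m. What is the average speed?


103.5 km/h

Distance: 138 km
Time: 1h 20m = 80 min = 80/60 = 4/3 hours
Speed = 138 ÷ (4/3) = 138 × 3 / 4 = 414/4 = 103.5 km/h


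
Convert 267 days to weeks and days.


Weeks: 267 ÷ 7 = 38 remainder 1

38 weeks 1 days


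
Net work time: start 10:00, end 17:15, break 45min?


Total time = (17×60+15) - (10×60+0)
= 1035 - 600 = 435 min
Minus break: 435 - 45 = 390 min
= 6h 30m

6h 30m (390 minutes)


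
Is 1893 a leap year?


No

Rules: divisible by 4 AND (not by 100 OR by 400)
1893 ÷ 4 = 473 remainder 1 → not divisible by 4
Not divisible by 4 → not a leap year


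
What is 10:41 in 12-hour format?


10:41 AM

Hour: 10
10 < 12 → AM


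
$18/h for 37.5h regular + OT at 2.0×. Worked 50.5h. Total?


Regular: 37.5h × $18 = $675.00
Overtime: 50.5 - 37.5 = 13.0h
OT pay: 13.0h × $18 × 2.0 = $468.00
Total = $675.00 + $468.00 = $1143.00

$1143.00


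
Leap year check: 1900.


No

Rules: divisible by 4 AND (not by 100 OR by 400)
1900 ÷ 4 = 475 exactly → divisible by 4
1900 ÷ 100 = 19 exactly → divisible by 100
1900 ÷ 400 = 4 remainder 300 → not divisible by 400
Divisible by 100 but not by 400 → not a leap year


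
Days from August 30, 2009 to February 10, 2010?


164 days

From August 30, 2009 to February 10, 2010
Rest of August 2009: 31 - 30 = 1
Full months: September 30, October 31, November 30, December 31, January 31
Days into February 2010: 10
Total = 1 + 30 + 31 + 30 + 31 + 31 + 10 = 164 days


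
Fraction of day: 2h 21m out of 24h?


Total minutes: 2×60 + 21 = 141
Day = 24×60 = 1440 minutes
Fraction = 141/1440 ≈ 0.0979
As a percentage: 141/1440 × 100 ≈ 9.79%

0.0979 (9.79%)


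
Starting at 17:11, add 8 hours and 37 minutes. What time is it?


Start: 1031 minutes from midnight
Add: 517 minutes
Total: 1548 minutes
Hours: 1548 ÷ 60 = 25 remainder 48
25 ≥ 24 → 25 - 24 = 1 (next day)

01:48 (next day)


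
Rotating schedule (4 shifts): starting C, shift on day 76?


Shifts: A, B, C, D
Start: C (index 2)
Day 76: (2 + 76 - 1) mod 4
= 77 mod 4
= 1
Index 1 → shift B

Shift B


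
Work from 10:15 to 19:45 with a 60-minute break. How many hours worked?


8h 30m (510 minutes)

Total time = (19×60+45) - (10×60+15)
= 1185 - 615 = 570 min
Minus break: 570 - 60 = 510 min
= 8h 30m


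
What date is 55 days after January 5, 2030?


Start: January 5, 2030
Add 55 days
January 5 → February 1: 31 - 5 + 1 = 27 days (55 - 27 = 28 left)
February 1 → March 1: 28 - 1 + 1 = 28 days (28 - 28 = 0 left)
Land exactly on March 1, 2030

March 1, 2030


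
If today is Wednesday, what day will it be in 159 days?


Monday

Start: Wednesday (index 2)
(2 + 159) mod 7
= 161 mod 7
= 0
Index 0 → Monday


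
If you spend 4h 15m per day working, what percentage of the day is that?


17.7%

Time: 255 minutes
Day: 1440 minutes
Percentage = (255/1440) × 100 ≈ 17.7%


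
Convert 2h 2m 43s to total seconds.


Hours: 2 × 3600 = 7200
Minutes: 2 × 60 = 120
Seconds: 43
Total = 7200 + 120 + 43 = 7363

7363 seconds


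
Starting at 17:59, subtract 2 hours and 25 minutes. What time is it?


Start: 1079 minutes from midnight
Subtract: 145 minutes
Remaining: 1079 - 145 = 934
Hours: 15, Minutes: 34

15:34


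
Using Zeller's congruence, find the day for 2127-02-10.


Monday

Zeller's congruence:
q=10, m=14, k=26, j=21
h = (10 + ⌊13×15/5⌋ + 26 + ⌊26/4⌋ + ⌊21/4⌋ - 2×21) mod 7
= (10 + 39 + 26 + 6 + 5 - 42) mod 7
= 44 mod 7 = 2
h=2 → Monday


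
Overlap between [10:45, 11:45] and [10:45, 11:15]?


Meeting A: 645-705 (in minutes from midnight)
Meeting B: 645-675
Overlap start = max(645, 645) = 645
Overlap end = min(705, 675) = 675
Overlap = max(0, 675 - 645) = 30 min

30 minutes


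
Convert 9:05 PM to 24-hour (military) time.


Input: 9:05 PM
PM: 9 + 12 = 21

21:05


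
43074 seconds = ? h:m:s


Hours: 43074 ÷ 3600 = 11 remainder 3474
Minutes: 3474 ÷ 60 = 57 remainder 54
Seconds: 54

11h 57m 54s


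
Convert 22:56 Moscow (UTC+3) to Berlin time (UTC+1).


20:56

Time difference = UTC+1 - UTC+3 = -2 hours
New hour = (22 -2) mod 24
= 20 mod 24 = 20
Minutes unchanged → 20:56


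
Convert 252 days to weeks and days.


Weeks: 252 ÷ 7 = 36 remainder 0

36 weeks 0 days


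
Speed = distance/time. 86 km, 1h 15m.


68.8 km/h

Distance: 86 km
Time: 1h 15m = 75 min = 75/60 = 5/4 hours
Speed = 86 ÷ (5/4) = 86 × 4 / 5 = 344/5 = 68.8 km/h


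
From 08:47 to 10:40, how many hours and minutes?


1h 53m

End time in minutes: 10×60 + 40 = 640
Start time in minutes: 8×60 + 47 = 527
Difference = 640 - 527 = 113 minutes
= 1 hours 53 minutes


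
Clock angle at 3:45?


Hour hand = 3×30 + 45×0.5 = 112.5°
Minute hand = 45×6 = 270°
Difference = |112.5 - 270| = 157.5°

157.5°


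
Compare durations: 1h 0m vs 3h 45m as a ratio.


4:15 (0.27)

Duration 1: 60 minutes
Duration 2: 225 minutes
Ratio = 60:225
GCD = 15
Simplified = 4:15
As a decimal: 4/15 ≈ 0.27


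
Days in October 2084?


31 days

Month: October (month 10)
October has 31 days


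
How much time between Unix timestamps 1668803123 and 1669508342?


705219 seconds (195.9 hours / 8.16 days)

Difference = 1669508342 - 1668803123 = 705219 seconds
In hours: 705219 / 3600 ≈ 195.9
In days: 705219 / 86400 ≈ 8.16


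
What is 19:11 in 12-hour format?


Hour: 19
19 - 12 = 7 → PM

7:11 PM


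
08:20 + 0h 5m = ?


08:25

Start: 500 minutes from midnight
Add: 5 minutes
Total: 505 minutes
Hours: 505 ÷ 60 = 8 remainder 25


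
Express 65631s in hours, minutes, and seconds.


Hours: 65631 ÷ 3600 = 18 remainder 831
Minutes: 831 ÷ 60 = 13 remainder 51
Seconds: 51

18h 13m 51s


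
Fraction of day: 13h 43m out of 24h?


0.5715 (57.15%)

Total minutes: 13×60 + 43 = 823
Day = 24×60 = 1440 minutes
Fraction = 823/1440 ≈ 0.5715
As a percentage: 823/1440 × 100 ≈ 57.15%


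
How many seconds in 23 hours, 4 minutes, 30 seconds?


83070 seconds

Hours: 23 × 3600 = 82800
Minutes: 4 × 60 = 240
Seconds: 30
Total = 82800 + 240 + 30 = 83070


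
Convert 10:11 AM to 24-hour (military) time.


10:11

Input: 10:11 AM
AM hour stays: 10


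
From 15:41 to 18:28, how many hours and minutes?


End time in minutes: 18×60 + 28 = 1108
Start time in minutes: 15×60 + 41 = 941
Difference = 1108 - 941 = 167 minutes
= 2 hours 47 minutes

2h 47m


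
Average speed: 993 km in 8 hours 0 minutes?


124.1 km/h

Distance: 993 km
Time: 8 hours
Speed = 993 / 8 ≈ 124.1 km/h


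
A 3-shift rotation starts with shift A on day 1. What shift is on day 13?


Shifts: A, B, C
Start: A (index 0)
Day 13: (0 + 13 - 1) mod 3
= 12 mod 3
= 0
Index 0 → shift A

Shift A


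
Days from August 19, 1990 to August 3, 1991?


349 days

From August 19, 1990 to August 3, 1991
Rest of August 1990: 31 - 19 = 12
Full months: September 30, October 31, November 30, December 31, January 31, February 1991 28, March 31, April 30, May 31, June 30, July 31
Days into August 1991: 3
Total = 12 + 30 + 31 + 30 + 31 + 31 + 28 + 31 + 30 + 31 + 30 + 31 + 3 = 349 days


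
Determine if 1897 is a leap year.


Rules: divisible by 4 AND (not by 100 OR by 400)
1897 ÷ 4 = 474 remainder 1 → not divisible by 4
Not divisible by 4 → not a leap year

No


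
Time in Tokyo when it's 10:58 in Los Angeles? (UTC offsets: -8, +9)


03:58 (next day)

Time difference = UTC+9 - UTC-8 = +17 hours
New hour = (10 + 17) mod 24
= 27 mod 24 = 3
Minutes unchanged → 03:58; 27 ≥ 24 → next day


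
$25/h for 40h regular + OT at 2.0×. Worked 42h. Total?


Regular: 40h × $25 = $1000.00
Overtime: 42 - 40 = 2h
OT pay: 2h × $25 × 2.0 = $100.00
Total = $1000.00 + $100.00 = $1100.00

$1100.00


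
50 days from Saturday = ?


Sunday

Start: Saturday (index 5)
(5 + 50) mod 7
= 55 mod 7
= 6
Index 6 → Sunday


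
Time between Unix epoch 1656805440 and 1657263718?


458278 seconds (127.3 hours / 5.30 days)

Difference = 1657263718 - 1656805440 = 458278 seconds
In hours: 458278 / 3600 ≈ 127.3
In days: 458278 / 86400 ≈ 5.30


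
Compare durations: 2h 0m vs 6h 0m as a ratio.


Duration 1: 120 minutes
Duration 2: 360 minutes
Ratio = 120:360
GCD = 120
Simplified = 1:3
As a decimal: 1/3 ≈ 0.33

1:3 (0.33)


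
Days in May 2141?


Month: May (month 5)
May has 31 days

31 days


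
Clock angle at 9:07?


Hour hand = 9×30 + 7×0.5 = 273.5°
Minute hand = 7×6 = 42°
Difference = |273.5 - 42| = 231.5°
Since > 180°: 360 - 231.5 = 128.5°

128.5°


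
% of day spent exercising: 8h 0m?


33.3%

Time: 480 minutes
Day: 1440 minutes
Percentage = (480/1440) × 100 ≈ 33.3%


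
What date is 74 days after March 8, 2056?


Start: March 8, 2056
Add 74 days
March 8 → April 1: 31 - 8 + 1 = 24 days (74 - 24 = 50 left)
April 1 → May 1: 30 - 1 + 1 = 30 days (50 - 30 = 20 left)
May 1 + 20 = May 21, 2056

May 21, 2056


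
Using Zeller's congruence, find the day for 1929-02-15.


Friday

Zeller's congruence:
q=15, m=14, k=28, j=19
h = (15 + ⌊13×15/5⌋ + 28 + ⌊28/4⌋ + ⌊19/4⌋ - 2×19) mod 7
= (15 + 39 + 28 + 7 + 4 - 38) mod 7
= 55 mod 7 = 6
h=6 → Friday


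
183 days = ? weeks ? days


26 weeks 1 days

Weeks: 183 ÷ 7 = 26 remainder 1


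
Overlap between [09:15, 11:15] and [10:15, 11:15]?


Meeting A: 555-675 (in minutes from midnight)
Meeting B: 615-675
Overlap start = max(555, 615) = 615
Overlap end = min(675, 675) = 675
Overlap = max(0, 675 - 615) = 60 min

60 minutes


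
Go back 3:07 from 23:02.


Start: 1382 minutes from midnight
Subtract: 187 minutes
Remaining: 1382 - 187 = 1195
Hours: 19, Minutes: 55

19:55


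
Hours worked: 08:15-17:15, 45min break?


8h 15m (495 minutes)

Total time = (17×60+15) - (8×60+15)
= 1035 - 495 = 540 min
Minus break: 540 - 45 = 495 min
= 8h 15m


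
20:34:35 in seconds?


Hours: 20 × 3600 = 72000
Minutes: 34 × 60 = 2040
Seconds: 35
Total = 72000 + 2040 + 35 = 74075

74075 seconds


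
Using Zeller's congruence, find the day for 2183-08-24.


Sunday

Zeller's congruence:
q=24, m=8, k=83, j=21
h = (24 + ⌊13×9/5⌋ + 83 + ⌊83/4⌋ + ⌊21/4⌋ - 2×21) mod 7
= (24 + 23 + 83 + 20 + 5 - 42) mod 7
= 113 mod 7 = 1
h=1 → Sunday


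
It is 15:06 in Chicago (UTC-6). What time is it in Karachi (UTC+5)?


02:06 (next day)

Time difference = UTC+5 - UTC-6 = +11 hours
New hour = (15 + 11) mod 24
= 26 mod 24 = 2
Minutes unchanged → 02:06; 26 ≥ 24 → next day


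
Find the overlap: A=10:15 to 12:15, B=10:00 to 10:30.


15 minutes

Meeting A: 615-735 (in minutes from midnight)
Meeting B: 600-630
Overlap start = max(615, 600) = 615
Overlap end = min(735, 630) = 630
Overlap = max(0, 630 - 615) = 15 min


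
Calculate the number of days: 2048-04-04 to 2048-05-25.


51 days

From April 4, 2048 to May 25, 2048
Rest of April 2048: 30 - 4 = 26
Days into May 2048: 25
Total = 26 + 25 = 51 days


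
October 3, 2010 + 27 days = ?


October 30, 2010

Start: October 3, 2010
Add 27 days
October 3 + 27 = October 30, 2010


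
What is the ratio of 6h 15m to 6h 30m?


25:26 (0.96)

Duration 1: 375 minutes
Duration 2: 390 minutes
Ratio = 375:390
GCD = 15
Simplified = 25:26
As a decimal: 25/26 ≈ 0.96


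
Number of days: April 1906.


Month: April (month 4)
April has 30 days

30 days


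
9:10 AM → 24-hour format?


09:10

Input: 9:10 AM
AM hour stays: 9


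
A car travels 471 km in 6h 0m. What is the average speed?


78.5 km/h

Distance: 471 km
Time: 6 hours
Speed = 471 / 6 = 78.5 km/h


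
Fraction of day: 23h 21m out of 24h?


0.9729 (97.29%)

Total minutes: 23×60 + 21 = 1401
Day = 24×60 = 1440 minutes
Fraction = 1401/1440 ≈ 0.9729
As a percentage: 1401/1440 × 100 ≈ 97.29%


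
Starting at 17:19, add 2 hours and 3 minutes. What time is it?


Start: 1039 minutes from midnight
Add: 123 minutes
Total: 1162 minutes
Hours: 1162 ÷ 60 = 19 remainder 22

19:22


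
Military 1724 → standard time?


5:24 PM

Hour: 17
17 - 12 = 5 → PM


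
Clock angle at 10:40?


Hour hand = 10×30 + 40×0.5 = 320.0°
Minute hand = 40×6 = 240°
Difference = |320.0 - 240| = 80.0°

80.0°


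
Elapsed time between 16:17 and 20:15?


End time in minutes: 20×60 + 15 = 1215
Start time in minutes: 16×60 + 17 = 977
Difference = 1215 - 977 = 238 minutes
= 3 hours 58 minutes

3h 58m


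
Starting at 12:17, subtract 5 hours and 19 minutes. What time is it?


Start: 737 minutes from midnight
Subtract: 319 minutes
Remaining: 737 - 319 = 418
Hours: 6, Minutes: 58

06:58


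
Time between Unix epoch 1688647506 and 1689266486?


Difference = 1689266486 - 1688647506 = 618980 seconds
In hours: 618980 / 3600 ≈ 171.9
In days: 618980 / 86400 ≈ 7.16

618980 seconds (171.9 hours / 7.16 days)


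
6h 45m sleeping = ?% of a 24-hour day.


Time: 405 minutes
Day: 1440 minutes
Percentage = (405/1440) × 100 ≈ 28.1%

28.1%


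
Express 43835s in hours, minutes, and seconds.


12h 10m 35s

Hours: 43835 ÷ 3600 = 12 remainder 635
Minutes: 635 ÷ 60 = 10 remainder 35
Seconds: 35


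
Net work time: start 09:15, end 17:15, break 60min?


7h 0m (420 minutes)

Total time = (17×60+15) - (9×60+15)
= 1035 - 555 = 480 min
Minus break: 480 - 60 = 420 min
= 7h 0m


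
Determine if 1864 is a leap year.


Yes

Rules: divisible by 4 AND (not by 100 OR by 400)
1864 ÷ 4 = 466 exactly → divisible by 4
1864 ÷ 100 = 18 remainder 64 → not divisible by 100
Divisible by 4 but not by 100 → leap year


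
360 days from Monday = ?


Thursday

Start: Monday (index 0)
(0 + 360) mod 7
= 360 mod 7
= 3
Index 3 → Thursday


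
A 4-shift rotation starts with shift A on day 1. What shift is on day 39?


Shift C

Shifts: A, B, C, D
Start: A (index 0)
Day 39: (0 + 39 - 1) mod 4
= 38 mod 4
= 2
Index 2 → shift C


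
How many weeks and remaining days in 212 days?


30 weeks 2 days

Weeks: 212 ÷ 7 = 30 remainder 2


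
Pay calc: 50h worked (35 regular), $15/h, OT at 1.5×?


Regular: 35h × $15 = $525.00
Overtime: 50 - 35 = 15h
OT pay: 15h × $15 × 1.5 = $337.50
Total = $525.00 + $337.50 = $862.50

$862.50


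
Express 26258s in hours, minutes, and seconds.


Hours: 26258 ÷ 3600 = 7 remainder 1058
Minutes: 1058 ÷ 60 = 17 remainder 38
Seconds: 38

7h 17m 38s


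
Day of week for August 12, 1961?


Saturday

Zeller's congruence:
q=12, m=8, k=61, j=19
h = (12 + ⌊13×9/5⌋ + 61 + ⌊61/4⌋ + ⌊19/4⌋ - 2×19) mod 7
= (12 + 23 + 61 + 15 + 4 - 38) mod 7
= 77 mod 7 = 0
h=0 → Saturday


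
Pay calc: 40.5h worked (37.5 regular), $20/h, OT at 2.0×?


Regular: 37.5h × $20 = $750.00
Overtime: 40.5 - 37.5 = 3.0h
OT pay: 3.0h × $20 × 2.0 = $120.00
Total = $750.00 + $120.00 = $870.00

$870.00


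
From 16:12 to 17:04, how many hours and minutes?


End time in minutes: 17×60 + 4 = 1024
Start time in minutes: 16×60 + 12 = 972
Difference = 1024 - 972 = 52 minutes
= 0 hours 52 minutes

0h 52m


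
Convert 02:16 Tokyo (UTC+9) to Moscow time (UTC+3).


20:16 (previous day)

Time difference = UTC+3 - UTC+9 = -6 hours
New hour = (2 -6) mod 24
= -4 mod 24 = 20
Minutes unchanged → 20:16; -4 < 0 → previous day


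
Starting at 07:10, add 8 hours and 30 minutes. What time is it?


Start: 430 minutes from midnight
Add: 510 minutes
Total: 940 minutes
Hours: 940 ÷ 60 = 15 remainder 40

15:40


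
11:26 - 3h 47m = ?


Start: 686 minutes from midnight
Subtract: 227 minutes
Remaining: 686 - 227 = 459
Hours: 7, Minutes: 39

07:39


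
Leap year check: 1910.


Rules: divisible by 4 AND (not by 100 OR by 400)
1910 ÷ 4 = 477 remainder 2 → not divisible by 4
Not divisible by 4 → not a leap year

No


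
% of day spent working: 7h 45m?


Time: 465 minutes
Day: 1440 minutes
Percentage = (465/1440) × 100 ≈ 32.3%

32.3%


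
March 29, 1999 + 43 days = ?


Start: March 29, 1999
Add 43 days
March 29 → April 1: 31 - 29 + 1 = 3 days (43 - 3 = 40 left)
April 1 → May 1: 30 - 1 + 1 = 30 days (40 - 30 = 10 left)
May 1 + 10 = May 11, 1999

May 11, 1999


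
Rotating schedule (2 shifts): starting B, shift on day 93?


Shifts: A, B
Start: B (index 1)
Day 93: (1 + 93 - 1) mod 2
= 93 mod 2
= 1
Index 1 → shift B

Shift B


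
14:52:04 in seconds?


Hours: 14 × 3600 = 50400
Minutes: 52 × 60 = 3120
Seconds: 4
Total = 50400 + 3120 + 4 = 53524

53524 seconds


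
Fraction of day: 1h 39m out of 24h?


Total minutes: 1×60 + 39 = 99
Day = 24×60 = 1440 minutes
Fraction = 99/1440 ≈ 0.0688
As a percentage: 99/1440 × 100 ≈ 6.88%

0.0688 (6.88%)


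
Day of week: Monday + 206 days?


Thursday

Start: Monday (index 0)
(0 + 206) mod 7
= 206 mod 7
= 3
Index 3 → Thursday


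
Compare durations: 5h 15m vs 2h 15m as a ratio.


7:3 (2.33)

Duration 1: 315 minutes
Duration 2: 135 minutes
Ratio = 315:135
GCD = 45
Simplified = 7:3
As a decimal: 7/3 ≈ 2.33


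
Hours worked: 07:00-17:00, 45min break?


9h 15m (555 minutes)

Total time = (17×60+0) - (7×60+0)
= 1020 - 420 = 600 min
Minus break: 600 - 45 = 555 min
= 9h 15m


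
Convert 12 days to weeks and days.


Weeks: 12 ÷ 7 = 1 remainder 5

1 weeks 5 days


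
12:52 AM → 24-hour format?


Input: 12:52 AM
12 AM → 00 (midnight)

00:52


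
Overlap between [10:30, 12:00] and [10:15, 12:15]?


90 minutes

Meeting A: 630-720 (in minutes from midnight)
Meeting B: 615-735
Overlap start = max(630, 615) = 630
Overlap end = min(720, 735) = 720
Overlap = max(0, 720 - 630) = 90 min


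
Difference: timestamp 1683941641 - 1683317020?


624621 seconds (173.5 hours / 7.23 days)

Difference = 1683941641 - 1683317020 = 624621 seconds
In hours: 624621 / 3600 ≈ 173.5
In days: 624621 / 86400 ≈ 7.23


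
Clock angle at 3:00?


90.0°

Hour hand = 3×30 + 0×0.5 = 90.0°
Minute hand = 0×6 = 0°
Difference = |90.0 - 0| = 90.0°


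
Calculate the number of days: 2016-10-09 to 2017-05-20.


From October 9, 2016 to May 20, 2017
Rest of October 2016: 31 - 9 = 22
Full months: November 30, December 31, January 31, February 2017 28, March 31, April 30
Days into May 2017: 20
Total = 22 + 30 + 31 + 31 + 28 + 31 + 30 + 20 = 223 days

223 days


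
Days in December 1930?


Month: December (month 12)
December has 31 days

31 days


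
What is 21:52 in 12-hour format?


Hour: 21
21 - 12 = 9 → PM

9:52 PM


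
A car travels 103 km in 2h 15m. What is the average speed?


Distance: 103 km
Time: 2h 15m = 135 min = 135/60 = 9/4 hours
Speed = 103 ÷ (9/4) = 103 × 4 / 9 = 412/9 ≈ 45.8 km/h

45.8 km/h


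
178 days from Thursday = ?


Sunday

Start: Thursday (index 3)
(3 + 178) mod 7
= 181 mod 7
= 6
Index 6 → Sunday


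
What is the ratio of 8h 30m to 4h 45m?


34:19 (1.79)

Duration 1: 510 minutes
Duration 2: 285 minutes
Ratio = 510:285
GCD = 15
Simplified = 34:19
As a decimal: 34/19 ≈ 1.79


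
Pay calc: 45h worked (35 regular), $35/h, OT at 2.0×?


Regular: 35h × $35 = $1225.00
Overtime: 45 - 35 = 10h
OT pay: 10h × $35 × 2.0 = $700.00
Total = $1225.00 + $700.00 = $1925.00

$1925.00


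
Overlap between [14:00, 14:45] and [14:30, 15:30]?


15 minutes

Meeting A: 840-885 (in minutes from midnight)
Meeting B: 870-930
Overlap start = max(840, 870) = 870
Overlap end = min(885, 930) = 885
Overlap = max(0, 885 - 870) = 15 min


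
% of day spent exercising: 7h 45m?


Time: 465 minutes
Day: 1440 minutes
Percentage = (465/1440) × 100 ≈ 32.3%

32.3%


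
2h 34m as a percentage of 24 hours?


0.1069 (10.69%)

Total minutes: 2×60 + 34 = 154
Day = 24×60 = 1440 minutes
Fraction = 154/1440 ≈ 0.1069
As a percentage: 154/1440 × 100 ≈ 10.69%


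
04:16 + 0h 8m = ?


Start: 256 minutes from midnight
Add: 8 minutes
Total: 264 minutes
Hours: 264 ÷ 60 = 4 remainder 24

04:24


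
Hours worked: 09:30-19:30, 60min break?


Total time = (19×60+30) - (9×60+30)
= 1170 - 570 = 600 min
Minus break: 600 - 60 = 540 min
= 9h 0m

9h 0m (540 minutes)


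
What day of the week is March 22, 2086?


Friday

Zeller's congruence:
q=22, m=3, k=86, j=20
h = (22 + ⌊13×4/5⌋ + 86 + ⌊86/4⌋ + ⌊20/4⌋ - 2×20) mod 7
= (22 + 10 + 86 + 21 + 5 - 40) mod 7
= 104 mod 7 = 6
h=6 → Friday


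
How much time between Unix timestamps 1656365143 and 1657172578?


807435 seconds (224.3 hours / 9.35 days)

Difference = 1657172578 - 1656365143 = 807435 seconds
In hours: 807435 / 3600 ≈ 224.3
In days: 807435 / 86400 ≈ 9.35


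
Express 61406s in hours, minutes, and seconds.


Hours: 61406 ÷ 3600 = 17 remainder 206
Minutes: 206 ÷ 60 = 3 remainder 26
Seconds: 26

17h 3m 26s


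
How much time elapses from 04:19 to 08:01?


3h 42m

End time in minutes: 8×60 + 1 = 481
Start time in minutes: 4×60 + 19 = 259
Difference = 481 - 259 = 222 minutes
= 3 hours 42 minutes


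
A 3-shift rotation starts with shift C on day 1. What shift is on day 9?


Shift B

Shifts: A, B, C
Start: C (index 2)
Day 9: (2 + 9 - 1) mod 3
= 10 mod 3
= 1
Index 1 → shift B


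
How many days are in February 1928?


29 days

Month: February (month 2)
February: 28 or 29 (leap year)
1928 leap year? Yes


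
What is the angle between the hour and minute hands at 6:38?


Hour hand = 6×30 + 38×0.5 = 199.0°
Minute hand = 38×6 = 228°
Difference = |199.0 - 228| = 29.0°

29.0°


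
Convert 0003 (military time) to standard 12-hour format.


12:03 AM

Hour: 0
0 → 12 AM (midnight)


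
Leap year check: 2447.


Rules: divisible by 4 AND (not by 100 OR by 400)
2447 ÷ 4 = 611 remainder 3 → not divisible by 4
Not divisible by 4 → not a leap year

No


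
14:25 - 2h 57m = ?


11:28

Start: 865 minutes from midnight
Subtract: 177 minutes
Remaining: 865 - 177 = 688
Hours: 11, Minutes: 28


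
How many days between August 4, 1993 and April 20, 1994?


From August 4, 1993 to April 20, 1994
Rest of August 1993: 31 - 4 = 27
Full months: September 30, October 31, November 30, December 31, January 31, February 1994 28, March 31
Days into April 1994: 20
Total = 27 + 30 + 31 + 30 + 31 + 31 + 28 + 31 + 20 = 259 days

259 days


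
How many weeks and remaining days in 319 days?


45 weeks 4 days

Weeks: 319 ÷ 7 = 45 remainder 4


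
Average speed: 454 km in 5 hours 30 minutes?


Distance: 454 km
Time: 5h 30m = 330 min = 330/60 = 11/2 hours
Speed = 454 ÷ (11/2) = 454 × 2 / 11 = 908/11 ≈ 82.5 km/h

82.5 km/h


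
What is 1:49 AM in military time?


Input: 1:49 AM
AM hour stays: 1

01:49


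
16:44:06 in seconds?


Hours: 16 × 3600 = 57600
Minutes: 44 × 60 = 2640
Seconds: 6
Total = 57600 + 2640 + 6 = 60246

60246 seconds


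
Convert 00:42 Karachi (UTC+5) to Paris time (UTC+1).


Time difference = UTC+1 - UTC+5 = -4 hours
New hour = (0 -4) mod 24
= -4 mod 24 = 20
Minutes unchanged → 20:42; -4 < 0 → previous day

20:42 (previous day)


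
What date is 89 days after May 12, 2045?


Start: May 12, 2045
Add 89 days
May 12 → June 1: 31 - 12 + 1 = 20 days (89 - 20 = 69 left)
June 1 → July 1: 30 - 1 + 1 = 30 days (69 - 30 = 39 left)
July 1 → August 1: 31 - 1 + 1 = 31 days (39 - 31 = 8 left)
August 1 + 8 = August 9, 2045

August 9, 2045


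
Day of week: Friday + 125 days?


Thursday

Start: Friday (index 4)
(4 + 125) mod 7
= 129 mod 7
= 3
Index 3 → Thursday


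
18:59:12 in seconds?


68352 seconds

Hours: 18 × 3600 = 64800
Minutes: 59 × 60 = 3540
Seconds: 12
Total = 64800 + 3540 + 12 = 68352


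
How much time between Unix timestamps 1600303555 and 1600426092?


122537 seconds (34.0 hours / 1.42 days)

Difference = 1600426092 - 1600303555 = 122537 seconds
In hours: 122537 / 3600 ≈ 34.0
In days: 122537 / 86400 ≈ 1.42


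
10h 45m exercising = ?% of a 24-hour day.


Time: 645 minutes
Day: 1440 minutes
Percentage = (645/1440) × 100 ≈ 44.8%

44.8%


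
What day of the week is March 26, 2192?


Zeller's congruence:
q=26, m=3, k=92, j=21
h = (26 + ⌊13×4/5⌋ + 92 + ⌊92/4⌋ + ⌊21/4⌋ - 2×21) mod 7
= (26 + 10 + 92 + 23 + 5 - 42) mod 7
= 114 mod 7 = 2
h=2 → Monday

Monday


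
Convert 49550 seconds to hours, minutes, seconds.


13h 45m 50s

Hours: 49550 ÷ 3600 = 13 remainder 2750
Minutes: 2750 ÷ 60 = 45 remainder 50
Seconds: 50


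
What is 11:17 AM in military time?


Input: 11:17 AM
AM hour stays: 11

11:17


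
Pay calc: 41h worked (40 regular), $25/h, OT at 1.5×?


$1037.50

Regular: 40h × $25 = $1000.00
Overtime: 41 - 40 = 1h
OT pay: 1h × $25 × 1.5 = $37.50
Total = $1000.00 + $37.50 = $1037.50


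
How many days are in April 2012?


Month: April (month 4)
April has 30 days

30 days


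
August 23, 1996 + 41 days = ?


October 3, 1996

Start: August 23, 1996
Add 41 days
August 23 → September 1: 31 - 23 + 1 = 9 days (41 - 9 = 32 left)
September 1 → October 1: 30 - 1 + 1 = 30 days (32 - 30 = 2 left)
October 1 + 2 = October 3, 1996


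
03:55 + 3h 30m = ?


07:25

Start: 235 minutes from midnight
Add: 210 minutes
Total: 445 minutes
Hours: 445 ÷ 60 = 7 remainder 25


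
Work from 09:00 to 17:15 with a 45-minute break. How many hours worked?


Total time = (17×60+15) - (9×60+0)
= 1035 - 540 = 495 min
Minus break: 495 - 45 = 450 min
= 7h 30m

7h 30m (450 minutes)


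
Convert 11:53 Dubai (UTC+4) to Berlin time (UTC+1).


08:53

Time difference = UTC+1 - UTC+4 = -3 hours
New hour = (11 -3) mod 24
= 8 mod 24 = 8
Minutes unchanged → 08:53


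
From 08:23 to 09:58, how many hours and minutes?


End time in minutes: 9×60 + 58 = 598
Start time in minutes: 8×60 + 23 = 503
Difference = 598 - 503 = 95 minutes
= 1 hours 35 minutes

1h 35m


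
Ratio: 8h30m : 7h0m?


Duration 1: 510 minutes
Duration 2: 420 minutes
Ratio = 510:420
GCD = 30
Simplified = 17:14
As a decimal: 17/14 ≈ 1.21

17:14 (1.21)


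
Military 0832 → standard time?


Hour: 8
8 < 12 → AM

8:32 AM


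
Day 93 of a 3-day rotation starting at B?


Shifts: A, B, C
Start: B (index 1)
Day 93: (1 + 93 - 1) mod 3
= 93 mod 3
= 0
Index 0 → shift A

Shift A


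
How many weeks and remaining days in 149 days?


21 weeks 2 days

Weeks: 149 ÷ 7 = 21 remainder 2


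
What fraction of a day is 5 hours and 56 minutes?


0.2472 (24.72%)

Total minutes: 5×60 + 56 = 356
Day = 24×60 = 1440 minutes
Fraction = 356/1440 ≈ 0.2472
As a percentage: 356/1440 × 100 ≈ 24.72%


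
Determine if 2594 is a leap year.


Rules: divisible by 4 AND (not by 100 OR by 400)
2594 ÷ 4 = 648 remainder 2 → not divisible by 4
Not divisible by 4 → not a leap year

No


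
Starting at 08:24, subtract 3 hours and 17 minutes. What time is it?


05:07

Start: 504 minutes from midnight
Subtract: 197 minutes
Remaining: 504 - 197 = 307
Hours: 5, Minutes: 7


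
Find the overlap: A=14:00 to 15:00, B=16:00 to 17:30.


Meeting A: 840-900 (in minutes from midnight)
Meeting B: 960-1050
Overlap start = max(840, 960) = 960
Overlap end = min(900, 1050) = 900
Overlap = max(0, 900 - 960) = 0 min

0 minutes


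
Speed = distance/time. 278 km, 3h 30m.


Distance: 278 km
Time: 3h 30m = 210 min = 210/60 = 7/2 hours
Speed = 278 ÷ (7/2) = 278 × 2 / 7 = 556/7 ≈ 79.4 km/h

79.4 km/h


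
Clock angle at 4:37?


Hour hand = 4×30 + 37×0.5 = 138.5°
Minute hand = 37×6 = 222°
Difference = |138.5 - 222| = 83.5°

83.5°


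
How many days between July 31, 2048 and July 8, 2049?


From July 31, 2048 to July 8, 2049
Rest of July 2048: 31 - 31 = 0
Full months: August 31, September 30, October 31, November 30, December 31, January 31, February 2049 28, March 31, April 30, May 31, June 30
Days into July 2049: 8
Total = 0 + 31 + 30 + 31 + 30 + 31 + 31 + 28 + 31 + 30 + 31 + 30 + 8 = 342 days

342 days


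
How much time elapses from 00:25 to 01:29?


1h 4m

End time in minutes: 1×60 + 29 = 89
Start time in minutes: 0×60 + 25 = 25
Difference = 89 - 25 = 64 minutes
= 1 hours 4 minutes


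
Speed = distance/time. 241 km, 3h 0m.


80.3 km/h

Distance: 241 km
Time: 3 hours
Speed = 241 / 3 ≈ 80.3 km/h


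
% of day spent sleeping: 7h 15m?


Time: 435 minutes
Day: 1440 minutes
Percentage = (435/1440) × 100 ≈ 30.2%

30.2%


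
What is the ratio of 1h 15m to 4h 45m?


5:19 (0.26)

Duration 1: 75 minutes
Duration 2: 285 minutes
Ratio = 75:285
GCD = 15
Simplified = 5:19
As a decimal: 5/19 ≈ 0.26


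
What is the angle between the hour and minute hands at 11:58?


Hour hand = 11×30 + 58×0.5 = 359.0°
Minute hand = 58×6 = 348°
Difference = |359.0 - 348| = 11.0°

11.0°


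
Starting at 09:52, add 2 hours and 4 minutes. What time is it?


11:56

Start: 592 minutes from midnight
Add: 124 minutes
Total: 716 minutes
Hours: 716 ÷ 60 = 11 remainder 56


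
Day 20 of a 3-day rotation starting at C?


Shift A

Shifts: A, B, C
Start: C (index 2)
Day 20: (2 + 20 - 1) mod 3
= 21 mod 3
= 0
Index 0 → shift A


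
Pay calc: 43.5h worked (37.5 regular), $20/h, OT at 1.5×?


$930.00

Regular: 37.5h × $20 = $750.00
Overtime: 43.5 - 37.5 = 6.0h
OT pay: 6.0h × $20 × 1.5 = $180.00
Total = $750.00 + $180.00 = $930.00


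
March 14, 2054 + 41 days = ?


April 24, 2054

Start: March 14, 2054
Add 41 days
March 14 → April 1: 31 - 14 + 1 = 18 days (41 - 18 = 23 left)
April 1 + 23 = April 24, 2054


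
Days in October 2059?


Month: October (month 10)
October has 31 days

31 days


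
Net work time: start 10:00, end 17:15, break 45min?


Total time = (17×60+15) - (10×60+0)
= 1035 - 600 = 435 min
Minus break: 435 - 45 = 390 min
= 6h 30m

6h 30m (390 minutes)


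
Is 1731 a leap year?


Rules: divisible by 4 AND (not by 100 OR by 400)
1731 ÷ 4 = 432 remainder 3 → not divisible by 4
Not divisible by 4 → not a leap year

No


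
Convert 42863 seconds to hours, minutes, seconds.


11h 54m 23s

Hours: 42863 ÷ 3600 = 11 remainder 3263
Minutes: 3263 ÷ 60 = 54 remainder 23
Seconds: 23


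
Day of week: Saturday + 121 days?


Start: Saturday (index 5)
(5 + 121) mod 7
= 126 mod 7
= 0
Index 0 → Monday

Monday


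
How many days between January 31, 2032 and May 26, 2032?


116 days

From January 31, 2032 to May 26, 2032
Rest of January 2032: 31 - 31 = 0
Full months: February 2032 29, March 31, April 30
Days into May 2032: 26
Total = 0 + 29 + 31 + 30 + 26 = 116 days


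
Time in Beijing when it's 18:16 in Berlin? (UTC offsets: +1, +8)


Time difference = UTC+8 - UTC+1 = +7 hours
New hour = (18 + 7) mod 24
= 25 mod 24 = 1
Minutes unchanged → 01:16; 25 ≥ 24 → next day

01:16 (next day)


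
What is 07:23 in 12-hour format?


Hour: 7
7 < 12 → AM

7:23 AM


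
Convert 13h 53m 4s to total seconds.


Hours: 13 × 3600 = 46800
Minutes: 53 × 60 = 3180
Seconds: 4
Total = 46800 + 3180 + 4 = 49984

49984 seconds


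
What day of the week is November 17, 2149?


Zeller's congruence:
q=17, m=11, k=49, j=21
h = (17 + ⌊13×12/5⌋ + 49 + ⌊49/4⌋ + ⌊21/4⌋ - 2×21) mod 7
= (17 + 31 + 49 + 12 + 5 - 42) mod 7
= 72 mod 7 = 2
h=2 → Monday

Monday
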